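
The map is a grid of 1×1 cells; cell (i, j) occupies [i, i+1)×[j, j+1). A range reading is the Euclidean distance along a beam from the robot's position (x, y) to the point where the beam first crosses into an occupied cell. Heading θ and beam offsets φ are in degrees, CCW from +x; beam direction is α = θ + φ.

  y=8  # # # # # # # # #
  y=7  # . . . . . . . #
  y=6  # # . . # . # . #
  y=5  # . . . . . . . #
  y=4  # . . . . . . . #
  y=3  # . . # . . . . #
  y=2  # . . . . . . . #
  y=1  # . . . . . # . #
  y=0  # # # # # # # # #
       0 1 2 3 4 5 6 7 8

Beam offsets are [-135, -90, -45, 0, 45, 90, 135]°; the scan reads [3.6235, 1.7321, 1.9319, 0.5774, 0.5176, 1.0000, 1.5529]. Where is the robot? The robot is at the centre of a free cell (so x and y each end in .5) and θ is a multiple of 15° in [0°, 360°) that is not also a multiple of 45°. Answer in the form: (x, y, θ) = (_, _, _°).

Enumerate (i+0.5, j+0.5, θ) over the 44 free cells and 16 admissible headings. For each, cast all 7 beams and compare to the given ranges.
  (4.5, 7.5, 210°): beam 1 = 0.5176 ≠ 3.6235 ✗
  (5.5, 4.5, 345°): beam 1 = 1.7321 ≠ 3.6235 ✗
  (5.5, 2.5, 300°): beam 1 = 1.9319 ≠ 3.6235 ✗
  (5.5, 3.5, 60°): beam 1 = 1.9319 ≠ 3.6235 ✗
  …
  (2.5, 7.5, 60°): r_1=3.6235, r_2=1.7321, r_3=1.9319, r_4=0.5774, r_5=0.5176, r_6=1.0000, r_7=1.5529 — all match ✓
Unique over the lattice → pose = (2.5, 7.5, 60°).

(x, y, θ) = (2.5, 7.5, 60°)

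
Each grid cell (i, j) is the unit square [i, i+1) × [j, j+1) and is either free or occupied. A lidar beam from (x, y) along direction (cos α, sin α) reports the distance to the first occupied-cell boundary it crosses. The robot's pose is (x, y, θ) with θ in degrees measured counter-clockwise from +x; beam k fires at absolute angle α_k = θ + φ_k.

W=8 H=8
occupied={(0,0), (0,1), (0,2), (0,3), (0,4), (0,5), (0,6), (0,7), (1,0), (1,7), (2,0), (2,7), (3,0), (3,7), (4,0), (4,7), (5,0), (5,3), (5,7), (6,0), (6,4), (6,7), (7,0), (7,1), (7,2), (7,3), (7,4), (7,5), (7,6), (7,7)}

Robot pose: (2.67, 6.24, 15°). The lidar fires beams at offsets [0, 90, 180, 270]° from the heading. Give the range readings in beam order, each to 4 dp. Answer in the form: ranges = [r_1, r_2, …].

ranges = [2.9364, 0.7868, 1.7289, 5.4248]

beam 1: φ=0°, α=15°
  d=(0.9659,0.2588)  start (2,6)  tX=0.3416 tY=2.9364  stride 1/|dx|=1.0353 1/|dy|=3.8637
    cross x-line → (3,6), t=0.3416
    cross x-line → (4,6), t=1.3769
    cross x-line → (5,6), t=2.4122
    cross y-line → (5,7), t=2.9364 (wall)
  → r_1 = 2.9364
beam 2: φ=90°, α=105°
  d=(-0.2588,0.9659)  start (2,6)  tX=2.5887 tY=0.7868  stride 1/|dx|=3.8637 1/|dy|=1.0353
    cross y-line → (2,7), t=0.7868 (wall)
  → r_2 = 0.7868
beam 3: φ=180°, α=195°
  d=(-0.9659,-0.2588)  start (2,6)  tX=0.6936 tY=0.9273  stride 1/|dx|=1.0353 1/|dy|=3.8637
    cross x-line → (1,6), t=0.6936
    cross y-line → (1,5), t=0.9273
    cross x-line → (0,5), t=1.7289 (wall)
  → r_3 = 1.7289
beam 4: φ=270°, α=285°
  d=(0.2588,-0.9659)  start (2,6)  tX=1.2750 tY=0.2485  stride 1/|dx|=3.8637 1/|dy|=1.0353
    cross y-line → (2,5), t=0.2485
    cross x-line → (3,5), t=1.2750
    cross y-line → (3,4), t=1.2837
    cross y-line → (3,3), t=2.3190
    cross y-line → (3,2), t=3.3543
    cross y-line → (3,1), t=4.3896
    cross x-line → (4,1), t=5.1387
    cross y-line → (4,0), t=5.4248 (wall)
  → r_4 = 5.4248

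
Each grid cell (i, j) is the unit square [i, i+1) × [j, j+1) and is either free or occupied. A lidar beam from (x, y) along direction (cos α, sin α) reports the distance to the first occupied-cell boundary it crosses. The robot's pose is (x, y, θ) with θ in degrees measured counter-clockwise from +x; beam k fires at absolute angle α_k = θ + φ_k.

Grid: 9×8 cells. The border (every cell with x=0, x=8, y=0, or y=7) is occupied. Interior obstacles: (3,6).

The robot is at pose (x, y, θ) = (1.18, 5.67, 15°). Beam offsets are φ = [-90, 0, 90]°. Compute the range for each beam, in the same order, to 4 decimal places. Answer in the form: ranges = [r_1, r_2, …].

ranges = [4.8347, 1.8842, 0.6955]

beam 1: φ=-90°, α=285°
  direction (0.2588, -0.9659); cell (1,5); t to first gridline: x 3.1682, y 0.6936 (then +3.8637 / +1.0353)
    (1,4) via y @ 0.6936
    (1,3) via y @ 1.7289
    (1,2) via y @ 2.7642
    (2,2) via x @ 3.1682
    (2,1) via y @ 3.7995
    (2,0) via y @ 4.8347  # hit
  → r_1 = 4.8347
beam 2: φ=0°, α=15°
  direction (0.9659, 0.2588); cell (1,5); t to first gridline: x 0.8489, y 1.2750 (then +1.0353 / +3.8637)
    (2,5) via x @ 0.8489
    (2,6) via y @ 1.2750
    (3,6) via x @ 1.8842  # hit
  → r_2 = 1.8842
beam 3: φ=90°, α=105°
  direction (-0.2588, 0.9659); cell (1,5); t to first gridline: x 0.6955, y 0.3416 (then +3.8637 / +1.0353)
    (1,6) via y @ 0.3416
    (0,6) via x @ 0.6955  # hit
  → r_3 = 0.6955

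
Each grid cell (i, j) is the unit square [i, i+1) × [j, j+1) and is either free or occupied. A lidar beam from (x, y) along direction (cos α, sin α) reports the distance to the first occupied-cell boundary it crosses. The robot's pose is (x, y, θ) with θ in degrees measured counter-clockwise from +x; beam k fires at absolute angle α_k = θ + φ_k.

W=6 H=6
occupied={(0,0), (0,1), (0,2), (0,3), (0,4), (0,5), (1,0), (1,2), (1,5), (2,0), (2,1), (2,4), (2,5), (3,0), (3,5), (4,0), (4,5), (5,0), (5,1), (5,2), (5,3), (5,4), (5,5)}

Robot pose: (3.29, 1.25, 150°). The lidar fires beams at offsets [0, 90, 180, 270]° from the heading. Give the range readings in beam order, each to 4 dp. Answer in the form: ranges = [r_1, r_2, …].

beam 1: φ=0°, α=150°
  d=(-0.8660,0.5000)  start (3,1)  tX=0.3349 tY=1.5000  stride 1/|dx|=1.1547 1/|dy|=2.0000
    cross x-line → (2,1), t=0.3349 (wall)
  → r_1 = 0.3349
beam 2: φ=90°, α=240°
  d=(-0.5000,-0.8660)  start (3,1)  tX=0.5800 tY=0.2887  stride 1/|dx|=2.0000 1/|dy|=1.1547
    cross y-line → (3,0), t=0.2887 (wall)
  → r_2 = 0.2887
beam 3: φ=180°, α=330°
  d=(0.8660,-0.5000)  start (3,1)  tX=0.8198 tY=0.5000  stride 1/|dx|=1.1547 1/|dy|=2.0000
    cross y-line → (3,0), t=0.5000 (wall)
  → r_3 = 0.5000
beam 4: φ=270°, α=60°
  d=(0.5000,0.8660)  start (3,1)  tX=1.4200 tY=0.8660  stride 1/|dx|=2.0000 1/|dy|=1.1547
    cross y-line → (3,2), t=0.8660
    cross x-line → (4,2), t=1.4200
    cross y-line → (4,3), t=2.0207
    cross y-line → (4,4), t=3.1754
    cross x-line → (5,4), t=3.4200 (wall)
  → r_4 = 3.4200

ranges = [0.3349, 0.2887, 0.5000, 3.4200]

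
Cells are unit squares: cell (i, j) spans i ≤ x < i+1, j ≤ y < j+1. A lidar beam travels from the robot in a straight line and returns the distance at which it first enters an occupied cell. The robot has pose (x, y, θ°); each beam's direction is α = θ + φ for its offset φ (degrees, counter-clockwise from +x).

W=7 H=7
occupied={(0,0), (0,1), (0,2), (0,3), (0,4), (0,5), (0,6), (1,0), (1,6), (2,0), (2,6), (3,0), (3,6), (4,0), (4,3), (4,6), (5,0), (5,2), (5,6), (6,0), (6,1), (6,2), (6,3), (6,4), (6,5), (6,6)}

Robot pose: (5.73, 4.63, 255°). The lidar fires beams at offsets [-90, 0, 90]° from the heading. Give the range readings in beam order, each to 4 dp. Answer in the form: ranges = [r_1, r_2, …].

beam 1: φ=-90°, α=165°
  cosα=-0.9659 sinα=0.2588 | (5,4) | tMaxX 0.7558 tMaxY 1.4296 | tΔX 1.0353 tΔY 3.8637
    t=0.7558 [x] (4,4)
    t=1.4296 [y] (4,5)
    t=1.7910 [x] (3,5)
    t=2.8263 [x] (2,5)
    t=3.8616 [x] (1,5)
    t=4.8969 [x] (0,5) — stop
  → r_1 = 4.8969
beam 2: φ=0°, α=255°
  cosα=-0.2588 sinα=-0.9659 | (5,4) | tMaxX 2.8205 tMaxY 0.6522 | tΔX 3.8637 tΔY 1.0353
    t=0.6522 [y] (5,3)
    t=1.6875 [y] (5,2) — stop
  → r_2 = 1.6875
beam 3: φ=90°, α=345°
  cosα=0.9659 sinα=-0.2588 | (5,4) | tMaxX 0.2795 tMaxY 2.4341 | tΔX 1.0353 tΔY 3.8637
    t=0.2795 [x] (6,4) — stop
  → r_3 = 0.2795

ranges = [4.8969, 1.6875, 0.2795]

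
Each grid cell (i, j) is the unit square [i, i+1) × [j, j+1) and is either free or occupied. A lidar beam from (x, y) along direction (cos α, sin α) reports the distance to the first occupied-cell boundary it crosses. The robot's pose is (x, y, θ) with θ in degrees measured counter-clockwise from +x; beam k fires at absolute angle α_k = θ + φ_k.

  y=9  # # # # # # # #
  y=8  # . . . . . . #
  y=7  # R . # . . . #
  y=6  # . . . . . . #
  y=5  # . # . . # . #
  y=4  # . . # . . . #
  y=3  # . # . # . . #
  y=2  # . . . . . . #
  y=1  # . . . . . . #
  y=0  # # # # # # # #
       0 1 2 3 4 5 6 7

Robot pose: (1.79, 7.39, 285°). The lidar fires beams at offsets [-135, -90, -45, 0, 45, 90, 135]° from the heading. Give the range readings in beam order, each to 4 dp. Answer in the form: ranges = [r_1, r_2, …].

ranges = [0.9122, 0.8179, 1.5800, 1.4390, 3.7066, 1.2527, 1.8591]

beam 1: φ=-135°, α=150°
  cosα=-0.8660 sinα=0.5000 | (1,7) | tMaxX 0.9122 tMaxY 1.2200 | tΔX 1.1547 tΔY 2.0000
    t=0.9122 [x] (0,7) — stop
  → r_1 = 0.9122
beam 2: φ=-90°, α=195°
  cosα=-0.9659 sinα=-0.2588 | (1,7) | tMaxX 0.8179 tMaxY 1.5068 | tΔX 1.0353 tΔY 3.8637
    t=0.8179 [x] (0,7) — stop
  → r_2 = 0.8179
beam 3: φ=-45°, α=240°
  cosα=-0.5000 sinα=-0.8660 | (1,7) | tMaxX 1.5800 tMaxY 0.4503 | tΔX 2.0000 tΔY 1.1547
    t=0.4503 [y] (1,6)
    t=1.5800 [x] (0,6) — stop
  → r_3 = 1.5800
beam 4: φ=0°, α=285°
  cosα=0.2588 sinα=-0.9659 | (1,7) | tMaxX 0.8114 tMaxY 0.4038 | tΔX 3.8637 tΔY 1.0353
    t=0.4038 [y] (1,6)
    t=0.8114 [x] (2,6)
    t=1.4390 [y] (2,5) — stop
  → r_4 = 1.4390
beam 5: φ=45°, α=330°
  cosα=0.8660 sinα=-0.5000 | (1,7) | tMaxX 0.2425 tMaxY 0.7800 | tΔX 1.1547 tΔY 2.0000
    t=0.2425 [x] (2,7)
    t=0.7800 [y] (2,6)
    t=1.3972 [x] (3,6)
    t=2.5519 [x] (4,6)
    t=2.7800 [y] (4,5)
    t=3.7066 [x] (5,5) — stop
  → r_5 = 3.7066
beam 6: φ=90°, α=15°
  cosα=0.9659 sinα=0.2588 | (1,7) | tMaxX 0.2174 tMaxY 2.3569 | tΔX 1.0353 tΔY 3.8637
    t=0.2174 [x] (2,7)
    t=1.2527 [x] (3,7) — stop
  → r_6 = 1.2527
beam 7: φ=135°, α=60°
  cosα=0.5000 sinα=0.8660 | (1,7) | tMaxX 0.4200 tMaxY 0.7044 | tΔX 2.0000 tΔY 1.1547
    t=0.4200 [x] (2,7)
    t=0.7044 [y] (2,8)
    t=1.8591 [y] (2,9) — stop
  → r_7 = 1.8591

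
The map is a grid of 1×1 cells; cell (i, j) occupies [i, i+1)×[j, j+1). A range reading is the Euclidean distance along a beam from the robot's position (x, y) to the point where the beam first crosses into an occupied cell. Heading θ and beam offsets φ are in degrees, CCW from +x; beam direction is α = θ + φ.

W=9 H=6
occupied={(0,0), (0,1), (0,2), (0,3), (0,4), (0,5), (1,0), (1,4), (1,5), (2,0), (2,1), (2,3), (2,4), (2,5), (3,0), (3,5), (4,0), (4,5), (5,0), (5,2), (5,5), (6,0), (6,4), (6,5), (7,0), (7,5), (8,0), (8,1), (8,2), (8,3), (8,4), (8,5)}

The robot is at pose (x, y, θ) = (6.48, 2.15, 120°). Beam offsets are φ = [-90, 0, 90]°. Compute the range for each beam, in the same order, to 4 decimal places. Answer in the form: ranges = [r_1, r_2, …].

ranges = [1.7551, 0.9600, 2.3000]

beam 1: φ=-90°, α=30°
  d=(0.8660,0.5000)  start (6,2)  tX=0.6004 tY=1.7000  stride 1/|dx|=1.1547 1/|dy|=2.0000
    cross x-line → (7,2), t=0.6004
    cross y-line → (7,3), t=1.7000
    cross x-line → (8,3), t=1.7551 (wall)
  → r_1 = 1.7551
beam 2: φ=0°, α=120°
  d=(-0.5000,0.8660)  start (6,2)  tX=0.9600 tY=0.9815  stride 1/|dx|=2.0000 1/|dy|=1.1547
    cross x-line → (5,2), t=0.9600 (wall)
  → r_2 = 0.9600
beam 3: φ=90°, α=210°
  d=(-0.8660,-0.5000)  start (6,2)  tX=0.5543 tY=0.3000  stride 1/|dx|=1.1547 1/|dy|=2.0000
    cross y-line → (6,1), t=0.3000
    cross x-line → (5,1), t=0.5543
    cross x-line → (4,1), t=1.7090
    cross y-line → (4,0), t=2.3000 (wall)
  → r_3 = 2.3000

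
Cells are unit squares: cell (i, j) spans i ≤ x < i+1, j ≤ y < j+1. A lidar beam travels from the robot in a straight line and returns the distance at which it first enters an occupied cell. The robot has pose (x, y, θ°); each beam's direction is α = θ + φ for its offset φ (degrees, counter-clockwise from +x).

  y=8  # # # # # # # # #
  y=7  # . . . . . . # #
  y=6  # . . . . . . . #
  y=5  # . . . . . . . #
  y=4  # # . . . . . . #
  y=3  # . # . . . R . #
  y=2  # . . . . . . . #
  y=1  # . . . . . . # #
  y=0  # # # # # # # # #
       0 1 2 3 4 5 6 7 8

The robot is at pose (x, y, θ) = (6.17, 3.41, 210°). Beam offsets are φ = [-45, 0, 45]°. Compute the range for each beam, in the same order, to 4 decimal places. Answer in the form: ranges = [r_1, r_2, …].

ranges = [4.3171, 4.8200, 2.4950]

beam 1: φ=-45°, α=165°
  d=(-0.9659,0.2588)  start (6,3)  tX=0.1760 tY=2.2796  stride 1/|dx|=1.0353 1/|dy|=3.8637
    cross x-line → (5,3), t=0.1760
    cross x-line → (4,3), t=1.2113
    cross x-line → (3,3), t=2.2465
    cross y-line → (3,4), t=2.2796
    cross x-line → (2,4), t=3.2818
    cross x-line → (1,4), t=4.3171 (wall)
  → r_1 = 4.3171
beam 2: φ=0°, α=210°
  d=(-0.8660,-0.5000)  start (6,3)  tX=0.1963 tY=0.8200  stride 1/|dx|=1.1547 1/|dy|=2.0000
    cross x-line → (5,3), t=0.1963
    cross y-line → (5,2), t=0.8200
    cross x-line → (4,2), t=1.3510
    cross x-line → (3,2), t=2.5057
    cross y-line → (3,1), t=2.8200
    cross x-line → (2,1), t=3.6604
    cross x-line → (1,1), t=4.8151
    cross y-line → (1,0), t=4.8200 (wall)
  → r_2 = 4.8200
beam 3: φ=45°, α=255°
  d=(-0.2588,-0.9659)  start (6,3)  tX=0.6568 tY=0.4245  stride 1/|dx|=3.8637 1/|dy|=1.0353
    cross y-line → (6,2), t=0.4245
    cross x-line → (5,2), t=0.6568
    cross y-line → (5,1), t=1.4597
    cross y-line → (5,0), t=2.4950 (wall)
  → r_3 = 2.4950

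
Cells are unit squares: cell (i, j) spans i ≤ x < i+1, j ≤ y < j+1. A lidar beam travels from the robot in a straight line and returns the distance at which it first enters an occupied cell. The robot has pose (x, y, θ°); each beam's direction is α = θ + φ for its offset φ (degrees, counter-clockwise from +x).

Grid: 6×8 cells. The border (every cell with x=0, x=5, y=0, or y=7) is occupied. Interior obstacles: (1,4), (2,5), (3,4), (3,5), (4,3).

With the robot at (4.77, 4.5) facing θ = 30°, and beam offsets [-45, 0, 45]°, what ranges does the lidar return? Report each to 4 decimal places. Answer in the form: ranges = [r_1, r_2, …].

ranges = [0.2381, 0.2656, 0.8887]

beam 1: φ=-45°, α=345°
  direction (0.9659, -0.2588); cell (4,4); t to first gridline: x 0.2381, y 1.9319 (then +1.0353 / +3.8637)
    (5,4) via x @ 0.2381  # hit
  → r_1 = 0.2381
beam 2: φ=0°, α=30°
  direction (0.8660, 0.5000); cell (4,4); t to first gridline: x 0.2656, y 1.0000 (then +1.1547 / +2.0000)
    (5,4) via x @ 0.2656  # hit
  → r_2 = 0.2656
beam 3: φ=45°, α=75°
  direction (0.2588, 0.9659); cell (4,4); t to first gridline: x 0.8887, y 0.5176 (then +3.8637 / +1.0353)
    (4,5) via y @ 0.5176
    (5,5) via x @ 0.8887  # hit
  → r_3 = 0.8887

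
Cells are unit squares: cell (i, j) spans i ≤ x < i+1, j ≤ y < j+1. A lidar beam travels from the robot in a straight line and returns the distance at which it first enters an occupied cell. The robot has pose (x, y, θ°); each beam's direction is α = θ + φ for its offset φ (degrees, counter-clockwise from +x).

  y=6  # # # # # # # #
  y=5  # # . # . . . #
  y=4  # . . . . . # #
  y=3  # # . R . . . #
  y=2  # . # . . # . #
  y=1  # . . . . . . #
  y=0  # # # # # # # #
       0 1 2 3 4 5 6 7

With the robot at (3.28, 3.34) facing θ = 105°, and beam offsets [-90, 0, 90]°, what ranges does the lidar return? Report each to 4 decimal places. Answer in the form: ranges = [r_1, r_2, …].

beam 1: φ=-90°, α=15°
  cosα=0.9659 sinα=0.2588 | (3,3) | tMaxX 0.7454 tMaxY 2.5500 | tΔX 1.0353 tΔY 3.8637
    t=0.7454 [x] (4,3)
    t=1.7807 [x] (5,3)
    t=2.5500 [y] (5,4)
    t=2.8160 [x] (6,4) — stop
  → r_1 = 2.8160
beam 2: φ=0°, α=105°
  cosα=-0.2588 sinα=0.9659 | (3,3) | tMaxX 1.0818 tMaxY 0.6833 | tΔX 3.8637 tΔY 1.0353
    t=0.6833 [y] (3,4)
    t=1.0818 [x] (2,4)
    t=1.7186 [y] (2,5)
    t=2.7538 [y] (2,6) — stop
  → r_2 = 2.7538
beam 3: φ=90°, α=195°
  cosα=-0.9659 sinα=-0.2588 | (3,3) | tMaxX 0.2899 tMaxY 1.3137 | tΔX 1.0353 tΔY 3.8637
    t=0.2899 [x] (2,3)
    t=1.3137 [y] (2,2) — stop
  → r_3 = 1.3137

ranges = [2.8160, 2.7538, 1.3137]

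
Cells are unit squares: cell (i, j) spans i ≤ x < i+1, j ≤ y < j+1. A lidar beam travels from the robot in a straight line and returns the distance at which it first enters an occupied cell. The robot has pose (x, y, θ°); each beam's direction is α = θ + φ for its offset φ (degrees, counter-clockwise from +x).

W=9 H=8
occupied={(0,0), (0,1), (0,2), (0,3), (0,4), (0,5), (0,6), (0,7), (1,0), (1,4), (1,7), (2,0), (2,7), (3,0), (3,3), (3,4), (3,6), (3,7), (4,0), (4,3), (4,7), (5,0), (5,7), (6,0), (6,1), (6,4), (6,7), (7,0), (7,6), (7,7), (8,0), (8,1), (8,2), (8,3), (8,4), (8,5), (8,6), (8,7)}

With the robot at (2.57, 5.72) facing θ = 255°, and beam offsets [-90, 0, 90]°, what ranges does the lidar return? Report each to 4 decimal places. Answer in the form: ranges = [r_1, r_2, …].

beam 1: φ=-90°, α=165°
  cosα=-0.9659 sinα=0.2588 | (2,5) | tMaxX 0.5901 tMaxY 1.0818 | tΔX 1.0353 tΔY 3.8637
    t=0.5901 [x] (1,5)
    t=1.0818 [y] (1,6)
    t=1.6254 [x] (0,6) — stop
  → r_1 = 1.6254
beam 2: φ=0°, α=255°
  cosα=-0.2588 sinα=-0.9659 | (2,5) | tMaxX 2.2023 tMaxY 0.7454 | tΔX 3.8637 tΔY 1.0353
    t=0.7454 [y] (2,4)
    t=1.7807 [y] (2,3)
    t=2.2023 [x] (1,3)
    t=2.8160 [y] (1,2)
    t=3.8512 [y] (1,1)
    t=4.8865 [y] (1,0) — stop
  → r_2 = 4.8865
beam 3: φ=90°, α=345°
  cosα=0.9659 sinα=-0.2588 | (2,5) | tMaxX 0.4452 tMaxY 2.7819 | tΔX 1.0353 tΔY 3.8637
    t=0.4452 [x] (3,5)
    t=1.4804 [x] (4,5)
    t=2.5157 [x] (5,5)
    t=2.7819 [y] (5,4)
    t=3.5510 [x] (6,4) — stop
  → r_3 = 3.5510

ranges = [1.6254, 4.8865, 3.5510]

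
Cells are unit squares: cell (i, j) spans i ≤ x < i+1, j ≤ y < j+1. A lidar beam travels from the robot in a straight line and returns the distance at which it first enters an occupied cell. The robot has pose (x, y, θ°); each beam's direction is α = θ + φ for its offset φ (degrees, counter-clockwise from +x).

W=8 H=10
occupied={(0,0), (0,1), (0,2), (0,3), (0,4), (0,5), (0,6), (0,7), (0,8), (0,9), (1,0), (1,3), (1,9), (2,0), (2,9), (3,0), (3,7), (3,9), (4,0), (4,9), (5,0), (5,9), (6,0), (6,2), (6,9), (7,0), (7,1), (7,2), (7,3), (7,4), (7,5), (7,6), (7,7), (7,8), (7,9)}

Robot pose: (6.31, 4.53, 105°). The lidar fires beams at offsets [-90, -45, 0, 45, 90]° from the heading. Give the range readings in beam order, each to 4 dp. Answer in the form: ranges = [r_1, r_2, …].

beam 1: φ=-90°, α=15°
  d=(0.9659,0.2588)  start (6,4)  tX=0.7143 tY=1.8159  stride 1/|dx|=1.0353 1/|dy|=3.8637
    cross x-line → (7,4), t=0.7143 (wall)
  → r_1 = 0.7143
beam 2: φ=-45°, α=60°
  d=(0.5000,0.8660)  start (6,4)  tX=1.3800 tY=0.5427  stride 1/|dx|=2.0000 1/|dy|=1.1547
    cross y-line → (6,5), t=0.5427
    cross x-line → (7,5), t=1.3800 (wall)
  → r_2 = 1.3800
beam 3: φ=0°, α=105°
  d=(-0.2588,0.9659)  start (6,4)  tX=1.1977 tY=0.4866  stride 1/|dx|=3.8637 1/|dy|=1.0353
    cross y-line → (6,5), t=0.4866
    cross x-line → (5,5), t=1.1977
    cross y-line → (5,6), t=1.5219
    cross y-line → (5,7), t=2.5571
    cross y-line → (5,8), t=3.5924
    cross y-line → (5,9), t=4.6277 (wall)
  → r_3 = 4.6277
beam 4: φ=45°, α=150°
  d=(-0.8660,0.5000)  start (6,4)  tX=0.3580 tY=0.9400  stride 1/|dx|=1.1547 1/|dy|=2.0000
    cross x-line → (5,4), t=0.3580
    cross y-line → (5,5), t=0.9400
    cross x-line → (4,5), t=1.5127
    cross x-line → (3,5), t=2.6674
    cross y-line → (3,6), t=2.9400
    cross x-line → (2,6), t=3.8221
    cross y-line → (2,7), t=4.9400
    cross x-line → (1,7), t=4.9768
    cross x-line → (0,7), t=6.1315 (wall)
  → r_4 = 6.1315
beam 5: φ=90°, α=195°
  d=(-0.9659,-0.2588)  start (6,4)  tX=0.3209 tY=2.0478  stride 1/|dx|=1.0353 1/|dy|=3.8637
    cross x-line → (5,4), t=0.3209
    cross x-line → (4,4), t=1.3562
    cross y-line → (4,3), t=2.0478
    cross x-line → (3,3), t=2.3915
    cross x-line → (2,3), t=3.4268
    cross x-line → (1,3), t=4.4620 (wall)
  → r_5 = 4.4620

ranges = [0.7143, 1.3800, 4.6277, 6.1315, 4.4620]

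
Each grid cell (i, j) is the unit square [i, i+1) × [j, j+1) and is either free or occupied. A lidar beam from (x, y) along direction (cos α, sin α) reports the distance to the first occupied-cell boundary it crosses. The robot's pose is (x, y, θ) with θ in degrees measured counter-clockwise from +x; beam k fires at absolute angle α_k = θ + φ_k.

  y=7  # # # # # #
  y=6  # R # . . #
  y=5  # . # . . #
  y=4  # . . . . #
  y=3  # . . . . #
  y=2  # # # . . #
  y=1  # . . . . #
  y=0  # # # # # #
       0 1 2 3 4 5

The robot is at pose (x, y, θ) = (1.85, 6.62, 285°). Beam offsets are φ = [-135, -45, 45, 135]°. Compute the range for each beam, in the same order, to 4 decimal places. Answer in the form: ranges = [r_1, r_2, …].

ranges = [0.7600, 1.7000, 0.1732, 0.3000]

beam 1: φ=-135°, α=150°
  cosα=-0.8660 sinα=0.5000 | (1,6) | tMaxX 0.9815 tMaxY 0.7600 | tΔX 1.1547 tΔY 2.0000
    t=0.7600 [y] (1,7) — stop
  → r_1 = 0.7600
beam 2: φ=-45°, α=240°
  cosα=-0.5000 sinα=-0.8660 | (1,6) | tMaxX 1.7000 tMaxY 0.7159 | tΔX 2.0000 tΔY 1.1547
    t=0.7159 [y] (1,5)
    t=1.7000 [x] (0,5) — stop
  → r_2 = 1.7000
beam 3: φ=45°, α=330°
  cosα=0.8660 sinα=-0.5000 | (1,6) | tMaxX 0.1732 tMaxY 1.2400 | tΔX 1.1547 tΔY 2.0000
    t=0.1732 [x] (2,6) — stop
  → r_3 = 0.1732
beam 4: φ=135°, α=60°
  cosα=0.5000 sinα=0.8660 | (1,6) | tMaxX 0.3000 tMaxY 0.4388 | tΔX 2.0000 tΔY 1.1547
    t=0.3000 [x] (2,6) — stop
  → r_4 = 0.3000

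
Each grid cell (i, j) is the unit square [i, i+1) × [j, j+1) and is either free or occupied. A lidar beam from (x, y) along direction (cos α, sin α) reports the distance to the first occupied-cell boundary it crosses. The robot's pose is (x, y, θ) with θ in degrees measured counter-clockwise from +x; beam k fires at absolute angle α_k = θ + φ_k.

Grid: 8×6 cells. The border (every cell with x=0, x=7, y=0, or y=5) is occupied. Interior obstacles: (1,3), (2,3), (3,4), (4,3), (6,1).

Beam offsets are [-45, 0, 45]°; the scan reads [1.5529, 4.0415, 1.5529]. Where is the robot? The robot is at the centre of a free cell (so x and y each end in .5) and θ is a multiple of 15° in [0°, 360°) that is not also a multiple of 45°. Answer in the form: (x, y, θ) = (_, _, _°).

(x, y, θ) = (4.5, 1.5, 60°)

Candidates: 19 free-cell centres × 16 headings = 304 poses. Raycast each; keep the one whose scan matches to 4 dp.
  (3.5, 3.5, 165°): beam 1 = 0.5774 ≠ 1.5529 ✗
  (3.5, 1.5, 75°): beam 1 = 4.0415 ≠ 1.5529 ✗
  (4.5, 1.5, 120°): beam 2 = 2.8868 ≠ 4.0415 ✗
  (3.5, 1.5, 105°): beam 1 = 1.7321 ≠ 1.5529 ✗
  …
  (4.5, 1.5, 60°): r_1=1.5529, r_2=4.0415, r_3=1.5529 — all match ✓
Unique over the lattice → pose = (4.5, 1.5, 60°).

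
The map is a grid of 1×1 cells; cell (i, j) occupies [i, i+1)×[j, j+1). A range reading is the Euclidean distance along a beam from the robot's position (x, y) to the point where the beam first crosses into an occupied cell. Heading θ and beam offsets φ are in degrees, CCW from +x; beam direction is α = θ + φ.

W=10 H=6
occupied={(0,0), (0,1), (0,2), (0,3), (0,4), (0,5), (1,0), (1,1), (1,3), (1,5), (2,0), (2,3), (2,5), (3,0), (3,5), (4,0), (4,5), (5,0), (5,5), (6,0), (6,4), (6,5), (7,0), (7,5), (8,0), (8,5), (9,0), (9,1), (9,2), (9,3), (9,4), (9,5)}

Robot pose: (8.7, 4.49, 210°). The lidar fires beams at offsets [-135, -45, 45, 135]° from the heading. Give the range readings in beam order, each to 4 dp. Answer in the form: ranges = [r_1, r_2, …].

beam 1: φ=-135°, α=75°
  dir = (cos 75°, sin 75°) = (0.2588, 0.9659); from cell (8,4)
  next x-line at t=1.1591, next y-line at t=0.5280; Δt_x=3.8637, Δt_y=1.0353
    y: enter (8,5) at t=0.5280 ← occupied
  → r_1 = 0.5280
beam 2: φ=-45°, α=165°
  dir = (cos 165°, sin 165°) = (-0.9659, 0.2588); from cell (8,4)
  next x-line at t=0.7247, next y-line at t=1.9705; Δt_x=1.0353, Δt_y=3.8637
    x: enter (7,4) at t=0.7247
    x: enter (6,4) at t=1.7600 ← occupied
  → r_2 = 1.7600
beam 3: φ=45°, α=255°
  dir = (cos 255°, sin 255°) = (-0.2588, -0.9659); from cell (8,4)
  next x-line at t=2.7046, next y-line at t=0.5073; Δt_x=3.8637, Δt_y=1.0353
    y: enter (8,3) at t=0.5073
    y: enter (8,2) at t=1.5426
    y: enter (8,1) at t=2.5778
    x: enter (7,1) at t=2.7046
    y: enter (7,0) at t=3.6131 ← occupied
  → r_3 = 3.6131
beam 4: φ=135°, α=345°
  dir = (cos 345°, sin 345°) = (0.9659, -0.2588); from cell (8,4)
  next x-line at t=0.3106, next y-line at t=1.8932; Δt_x=1.0353, Δt_y=3.8637
    x: enter (9,4) at t=0.3106 ← occupied
  → r_4 = 0.3106

ranges = [0.5280, 1.7600, 3.6131, 0.3106]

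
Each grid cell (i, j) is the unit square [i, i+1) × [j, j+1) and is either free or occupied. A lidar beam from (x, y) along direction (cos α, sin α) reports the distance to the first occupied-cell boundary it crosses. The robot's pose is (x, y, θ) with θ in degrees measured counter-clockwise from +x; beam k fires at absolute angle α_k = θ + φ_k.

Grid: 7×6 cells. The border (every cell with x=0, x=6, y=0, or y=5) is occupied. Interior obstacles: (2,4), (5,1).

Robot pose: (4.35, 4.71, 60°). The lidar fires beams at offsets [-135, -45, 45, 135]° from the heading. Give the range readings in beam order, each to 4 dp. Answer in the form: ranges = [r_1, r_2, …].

beam 1: φ=-135°, α=285°
  d=(0.2588,-0.9659)  start (4,4)  tX=2.5114 tY=0.7350  stride 1/|dx|=3.8637 1/|dy|=1.0353
    cross y-line → (4,3), t=0.7350
    cross y-line → (4,2), t=1.7703
    cross x-line → (5,2), t=2.5114
    cross y-line → (5,1), t=2.8056 (wall)
  → r_1 = 2.8056
beam 2: φ=-45°, α=15°
  d=(0.9659,0.2588)  start (4,4)  tX=0.6729 tY=1.1205  stride 1/|dx|=1.0353 1/|dy|=3.8637
    cross x-line → (5,4), t=0.6729
    cross y-line → (5,5), t=1.1205 (wall)
  → r_2 = 1.1205
beam 3: φ=45°, α=105°
  d=(-0.2588,0.9659)  start (4,4)  tX=1.3523 tY=0.3002  stride 1/|dx|=3.8637 1/|dy|=1.0353
    cross y-line → (4,5), t=0.3002 (wall)
  → r_3 = 0.3002
beam 4: φ=135°, α=195°
  d=(-0.9659,-0.2588)  start (4,4)  tX=0.3623 tY=2.7432  stride 1/|dx|=1.0353 1/|dy|=3.8637
    cross x-line → (3,4), t=0.3623
    cross x-line → (2,4), t=1.3976 (wall)
  → r_4 = 1.3976

ranges = [2.8056, 1.1205, 0.3002, 1.3976]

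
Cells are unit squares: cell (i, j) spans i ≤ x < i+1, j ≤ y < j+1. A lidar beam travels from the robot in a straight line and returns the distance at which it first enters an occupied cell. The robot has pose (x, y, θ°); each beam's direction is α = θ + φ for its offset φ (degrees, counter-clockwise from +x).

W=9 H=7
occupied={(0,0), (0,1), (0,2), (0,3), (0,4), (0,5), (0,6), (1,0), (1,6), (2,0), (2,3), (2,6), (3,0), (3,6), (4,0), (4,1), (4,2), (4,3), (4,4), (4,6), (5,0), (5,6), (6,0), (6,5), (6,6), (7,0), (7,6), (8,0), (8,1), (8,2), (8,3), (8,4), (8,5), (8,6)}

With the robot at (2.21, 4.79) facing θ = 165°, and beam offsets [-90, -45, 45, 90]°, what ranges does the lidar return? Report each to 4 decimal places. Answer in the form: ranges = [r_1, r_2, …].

ranges = [1.2527, 1.3972, 1.3972, 3.9237]

beam 1: φ=-90°, α=75°
  direction (0.2588, 0.9659); cell (2,4); t to first gridline: x 3.0523, y 0.2174 (then +3.8637 / +1.0353)
    (2,5) via y @ 0.2174
    (2,6) via y @ 1.2527  # hit
  → r_1 = 1.2527
beam 2: φ=-45°, α=120°
  direction (-0.5000, 0.8660); cell (2,4); t to first gridline: x 0.4200, y 0.2425 (then +2.0000 / +1.1547)
    (2,5) via y @ 0.2425
    (1,5) via x @ 0.4200
    (1,6) via y @ 1.3972  # hit
  → r_2 = 1.3972
beam 3: φ=45°, α=210°
  direction (-0.8660, -0.5000); cell (2,4); t to first gridline: x 0.2425, y 1.5800 (then +1.1547 / +2.0000)
    (1,4) via x @ 0.2425
    (0,4) via x @ 1.3972  # hit
  → r_3 = 1.3972
beam 4: φ=90°, α=255°
  direction (-0.2588, -0.9659); cell (2,4); t to first gridline: x 0.8114, y 0.8179 (then +3.8637 / +1.0353)
    (1,4) via x @ 0.8114
    (1,3) via y @ 0.8179
    (1,2) via y @ 1.8531
    (1,1) via y @ 2.8884
    (1,0) via y @ 3.9237  # hit
  → r_4 = 3.9237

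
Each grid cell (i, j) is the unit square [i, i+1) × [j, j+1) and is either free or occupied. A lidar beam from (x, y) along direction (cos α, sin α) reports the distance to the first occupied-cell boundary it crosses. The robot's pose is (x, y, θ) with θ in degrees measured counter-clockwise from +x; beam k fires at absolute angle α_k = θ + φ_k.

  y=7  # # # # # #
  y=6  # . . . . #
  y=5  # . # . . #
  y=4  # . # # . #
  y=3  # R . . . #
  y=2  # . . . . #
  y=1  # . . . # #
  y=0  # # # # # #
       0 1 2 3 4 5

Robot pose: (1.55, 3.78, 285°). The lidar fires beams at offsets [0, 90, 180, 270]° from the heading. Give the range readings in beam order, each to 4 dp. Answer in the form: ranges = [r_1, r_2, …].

beam 1: φ=0°, α=285°
  cosα=0.2588 sinα=-0.9659 | (1,3) | tMaxX 1.7387 tMaxY 0.8075 | tΔX 3.8637 tΔY 1.0353
    t=0.8075 [y] (1,2)
    t=1.7387 [x] (2,2)
    t=1.8428 [y] (2,1)
    t=2.8781 [y] (2,0) — stop
  → r_1 = 2.8781
beam 2: φ=90°, α=15°
  cosα=0.9659 sinα=0.2588 | (1,3) | tMaxX 0.4659 tMaxY 0.8500 | tΔX 1.0353 tΔY 3.8637
    t=0.4659 [x] (2,3)
    t=0.8500 [y] (2,4) — stop
  → r_2 = 0.8500
beam 3: φ=180°, α=105°
  cosα=-0.2588 sinα=0.9659 | (1,3) | tMaxX 2.1250 tMaxY 0.2278 | tΔX 3.8637 tΔY 1.0353
    t=0.2278 [y] (1,4)
    t=1.2630 [y] (1,5)
    t=2.1250 [x] (0,5) — stop
  → r_3 = 2.1250
beam 4: φ=270°, α=195°
  cosα=-0.9659 sinα=-0.2588 | (1,3) | tMaxX 0.5694 tMaxY 3.0137 | tΔX 1.0353 tΔY 3.8637
    t=0.5694 [x] (0,3) — stop
  → r_4 = 0.5694

ranges = [2.8781, 0.8500, 2.1250, 0.5694]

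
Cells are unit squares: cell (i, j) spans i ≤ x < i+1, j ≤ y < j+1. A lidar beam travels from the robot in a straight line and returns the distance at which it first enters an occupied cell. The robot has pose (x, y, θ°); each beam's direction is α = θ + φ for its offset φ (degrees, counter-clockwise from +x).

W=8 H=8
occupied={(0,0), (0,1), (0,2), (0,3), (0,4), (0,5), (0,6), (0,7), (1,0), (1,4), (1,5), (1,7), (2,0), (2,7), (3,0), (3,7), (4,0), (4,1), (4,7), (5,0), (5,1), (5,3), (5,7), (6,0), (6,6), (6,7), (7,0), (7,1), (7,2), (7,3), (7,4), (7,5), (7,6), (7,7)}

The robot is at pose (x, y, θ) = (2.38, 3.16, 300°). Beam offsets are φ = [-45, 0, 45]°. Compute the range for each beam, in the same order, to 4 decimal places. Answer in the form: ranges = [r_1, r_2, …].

ranges = [2.2362, 2.4942, 4.7830]

beam 1: φ=-45°, α=255°
  dir = (cos 255°, sin 255°) = (-0.2588, -0.9659); from cell (2,3)
  next x-line at t=1.4682, next y-line at t=0.1656; Δt_x=3.8637, Δt_y=1.0353
    y: enter (2,2) at t=0.1656
    y: enter (2,1) at t=1.2009
    x: enter (1,1) at t=1.4682
    y: enter (1,0) at t=2.2362 ← occupied
  → r_1 = 2.2362
beam 2: φ=0°, α=300°
  dir = (cos 300°, sin 300°) = (0.5000, -0.8660); from cell (2,3)
  next x-line at t=1.2400, next y-line at t=0.1848; Δt_x=2.0000, Δt_y=1.1547
    y: enter (2,2) at t=0.1848
    x: enter (3,2) at t=1.2400
    y: enter (3,1) at t=1.3395
    y: enter (3,0) at t=2.4942 ← occupied
  → r_2 = 2.4942
beam 3: φ=45°, α=345°
  dir = (cos 345°, sin 345°) = (0.9659, -0.2588); from cell (2,3)
  next x-line at t=0.6419, next y-line at t=0.6182; Δt_x=1.0353, Δt_y=3.8637
    y: enter (2,2) at t=0.6182
    x: enter (3,2) at t=0.6419
    x: enter (4,2) at t=1.6771
    x: enter (5,2) at t=2.7124
    x: enter (6,2) at t=3.7477
    y: enter (6,1) at t=4.4819
    x: enter (7,1) at t=4.7830 ← occupied
  → r_3 = 4.7830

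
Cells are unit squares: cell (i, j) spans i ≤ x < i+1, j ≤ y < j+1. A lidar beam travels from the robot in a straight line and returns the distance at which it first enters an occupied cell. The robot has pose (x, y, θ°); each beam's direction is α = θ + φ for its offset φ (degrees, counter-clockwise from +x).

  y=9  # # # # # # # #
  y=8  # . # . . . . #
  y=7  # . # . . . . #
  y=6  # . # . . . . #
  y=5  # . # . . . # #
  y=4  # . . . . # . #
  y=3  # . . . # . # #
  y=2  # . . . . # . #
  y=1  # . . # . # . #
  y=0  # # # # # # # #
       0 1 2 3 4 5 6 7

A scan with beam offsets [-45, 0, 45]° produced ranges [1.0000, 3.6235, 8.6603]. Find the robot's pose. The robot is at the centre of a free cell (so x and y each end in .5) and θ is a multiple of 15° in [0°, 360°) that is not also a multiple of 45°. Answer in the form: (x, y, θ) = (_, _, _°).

Enumerate (i+0.5, j+0.5, θ) over the 37 free cells and 16 admissible headings. For each, cast all 3 beams and compare to the given ranges.
  (3.5, 4.5, 255°): beam 1 = 2.8868 ≠ 1.0000 ✗
  (2.5, 2.5, 120°): beam 1 = 6.7293 ≠ 1.0000 ✗
  (6.5, 2.5, 15°): beam 1 = 0.5774 ≠ 1.0000 ✗
  (6.5, 4.5, 105°): beam 1 = 0.5774 ≠ 1.0000 ✗
  …
  (6.5, 8.5, 195°): r_1=1.0000, r_2=3.6235, r_3=8.6603 — all match ✓
No second candidate reproduces the full scan.

(x, y, θ) = (6.5, 8.5, 195°)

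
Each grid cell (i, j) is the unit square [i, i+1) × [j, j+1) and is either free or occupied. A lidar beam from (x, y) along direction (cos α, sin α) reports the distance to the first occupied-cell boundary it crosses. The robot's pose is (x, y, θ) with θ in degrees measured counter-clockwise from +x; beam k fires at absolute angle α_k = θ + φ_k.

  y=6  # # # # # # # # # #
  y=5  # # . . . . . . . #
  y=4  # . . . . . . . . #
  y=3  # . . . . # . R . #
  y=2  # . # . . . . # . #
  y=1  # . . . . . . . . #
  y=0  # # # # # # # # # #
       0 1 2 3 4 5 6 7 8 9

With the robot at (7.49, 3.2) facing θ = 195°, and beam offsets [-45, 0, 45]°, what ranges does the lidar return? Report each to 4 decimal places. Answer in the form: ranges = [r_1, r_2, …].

ranges = [5.6000, 6.7189, 0.2309]

beam 1: φ=-45°, α=150°
  cosα=-0.8660 sinα=0.5000 | (7,3) | tMaxX 0.5658 tMaxY 1.6000 | tΔX 1.1547 tΔY 2.0000
    t=0.5658 [x] (6,3)
    t=1.6000 [y] (6,4)
    t=1.7205 [x] (5,4)
    t=2.8752 [x] (4,4)
    t=3.6000 [y] (4,5)
    t=4.0299 [x] (3,5)
    t=5.1846 [x] (2,5)
    t=5.6000 [y] (2,6) — stop
  → r_1 = 5.6000
beam 2: φ=0°, α=195°
  cosα=-0.9659 sinα=-0.2588 | (7,3) | tMaxX 0.5073 tMaxY 0.7727 | tΔX 1.0353 tΔY 3.8637
    t=0.5073 [x] (6,3)
    t=0.7727 [y] (6,2)
    t=1.5426 [x] (5,2)
    t=2.5778 [x] (4,2)
    t=3.6131 [x] (3,2)
    t=4.6364 [y] (3,1)
    t=4.6484 [x] (2,1)
    t=5.6837 [x] (1,1)
    t=6.7189 [x] (0,1) — stop
  → r_2 = 6.7189
beam 3: φ=45°, α=240°
  cosα=-0.5000 sinα=-0.8660 | (7,3) | tMaxX 0.9800 tMaxY 0.2309 | tΔX 2.0000 tΔY 1.1547
    t=0.2309 [y] (7,2) — stop
  → r_3 = 0.2309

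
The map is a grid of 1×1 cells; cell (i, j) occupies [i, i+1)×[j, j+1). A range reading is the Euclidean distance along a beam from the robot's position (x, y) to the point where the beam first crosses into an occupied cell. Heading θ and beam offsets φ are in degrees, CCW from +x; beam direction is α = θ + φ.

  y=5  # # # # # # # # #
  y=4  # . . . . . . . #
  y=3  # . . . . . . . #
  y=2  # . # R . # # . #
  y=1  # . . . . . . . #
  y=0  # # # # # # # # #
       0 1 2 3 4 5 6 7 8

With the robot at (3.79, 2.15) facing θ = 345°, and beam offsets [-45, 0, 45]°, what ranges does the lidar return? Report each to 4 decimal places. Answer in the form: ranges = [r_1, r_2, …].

beam 1: φ=-45°, α=300°
  cosα=0.5000 sinα=-0.8660 | (3,2) | tMaxX 0.4200 tMaxY 0.1732 | tΔX 2.0000 tΔY 1.1547
    t=0.1732 [y] (3,1)
    t=0.4200 [x] (4,1)
    t=1.3279 [y] (4,0) — stop
  → r_1 = 1.3279
beam 2: φ=0°, α=345°
  cosα=0.9659 sinα=-0.2588 | (3,2) | tMaxX 0.2174 tMaxY 0.5796 | tΔX 1.0353 tΔY 3.8637
    t=0.2174 [x] (4,2)
    t=0.5796 [y] (4,1)
    t=1.2527 [x] (5,1)
    t=2.2880 [x] (6,1)
    t=3.3232 [x] (7,1)
    t=4.3585 [x] (8,1) — stop
  → r_2 = 4.3585
beam 3: φ=45°, α=30°
  cosα=0.8660 sinα=0.5000 | (3,2) | tMaxX 0.2425 tMaxY 1.7000 | tΔX 1.1547 tΔY 2.0000
    t=0.2425 [x] (4,2)
    t=1.3972 [x] (5,2) — stop
  → r_3 = 1.3972

ranges = [1.3279, 4.3585, 1.3972]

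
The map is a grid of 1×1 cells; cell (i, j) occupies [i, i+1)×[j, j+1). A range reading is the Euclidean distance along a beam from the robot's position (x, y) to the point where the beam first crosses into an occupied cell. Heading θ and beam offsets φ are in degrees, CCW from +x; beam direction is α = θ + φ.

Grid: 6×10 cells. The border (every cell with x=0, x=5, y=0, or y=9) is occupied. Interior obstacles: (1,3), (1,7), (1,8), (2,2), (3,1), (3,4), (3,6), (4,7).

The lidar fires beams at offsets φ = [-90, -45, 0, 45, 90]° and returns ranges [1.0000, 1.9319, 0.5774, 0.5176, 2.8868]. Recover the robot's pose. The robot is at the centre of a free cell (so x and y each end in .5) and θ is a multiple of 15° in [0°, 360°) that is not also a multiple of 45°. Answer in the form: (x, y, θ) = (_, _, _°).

(x, y, θ) = (4.5, 4.5, 150°)

Candidates: 24 free-cell centres × 16 headings = 384 poses. Raycast each; keep the one whose scan matches to 4 dp.
  (4.5, 5.5, 150°): beam 2 = 1.5529 ≠ 1.9319 ✗
  (1.5, 1.5, 285°): beam 1 = 0.5176 ≠ 1.0000 ✗
  (4.5, 6.5, 15°): beam 1 = 1.9319 ≠ 1.0000 ✗
  (3.5, 2.5, 165°): beam 1 = 1.5529 ≠ 1.0000 ✗
  …
  (4.5, 4.5, 150°): r_1=1.0000, r_2=1.9319, r_3=0.5774, r_4=0.5176, r_5=2.8868 — all match ✓
Unique over the lattice → pose = (4.5, 4.5, 150°).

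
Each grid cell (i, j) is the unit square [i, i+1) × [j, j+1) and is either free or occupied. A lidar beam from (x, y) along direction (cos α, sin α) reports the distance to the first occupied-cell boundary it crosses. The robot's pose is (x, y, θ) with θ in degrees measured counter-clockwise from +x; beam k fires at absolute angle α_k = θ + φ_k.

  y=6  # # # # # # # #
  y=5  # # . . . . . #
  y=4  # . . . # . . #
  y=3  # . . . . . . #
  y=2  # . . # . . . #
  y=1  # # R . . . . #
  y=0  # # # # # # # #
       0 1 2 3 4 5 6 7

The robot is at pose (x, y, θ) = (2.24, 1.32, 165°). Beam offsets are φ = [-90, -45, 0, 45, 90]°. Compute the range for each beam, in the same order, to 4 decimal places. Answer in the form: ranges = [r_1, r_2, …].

ranges = [4.8451, 0.4800, 0.2485, 0.2771, 0.3313]

beam 1: φ=-90°, α=75°
  cosα=0.2588 sinα=0.9659 | (2,1) | tMaxX 2.9364 tMaxY 0.7040 | tΔX 3.8637 tΔY 1.0353
    t=0.7040 [y] (2,2)
    t=1.7393 [y] (2,3)
    t=2.7745 [y] (2,4)
    t=2.9364 [x] (3,4)
    t=3.8098 [y] (3,5)
    t=4.8451 [y] (3,6) — stop
  → r_1 = 4.8451
beam 2: φ=-45°, α=120°
  cosα=-0.5000 sinα=0.8660 | (2,1) | tMaxX 0.4800 tMaxY 0.7852 | tΔX 2.0000 tΔY 1.1547
    t=0.4800 [x] (1,1) — stop
  → r_2 = 0.4800
beam 3: φ=0°, α=165°
  cosα=-0.9659 sinα=0.2588 | (2,1) | tMaxX 0.2485 tMaxY 2.6273 | tΔX 1.0353 tΔY 3.8637
    t=0.2485 [x] (1,1) — stop
  → r_3 = 0.2485
beam 4: φ=45°, α=210°
  cosα=-0.8660 sinα=-0.5000 | (2,1) | tMaxX 0.2771 tMaxY 0.6400 | tΔX 1.1547 tΔY 2.0000
    t=0.2771 [x] (1,1) — stop
  → r_4 = 0.2771
beam 5: φ=90°, α=255°
  cosα=-0.2588 sinα=-0.9659 | (2,1) | tMaxX 0.9273 tMaxY 0.3313 | tΔX 3.8637 tΔY 1.0353
    t=0.3313 [y] (2,0) — stop
  → r_5 = 0.3313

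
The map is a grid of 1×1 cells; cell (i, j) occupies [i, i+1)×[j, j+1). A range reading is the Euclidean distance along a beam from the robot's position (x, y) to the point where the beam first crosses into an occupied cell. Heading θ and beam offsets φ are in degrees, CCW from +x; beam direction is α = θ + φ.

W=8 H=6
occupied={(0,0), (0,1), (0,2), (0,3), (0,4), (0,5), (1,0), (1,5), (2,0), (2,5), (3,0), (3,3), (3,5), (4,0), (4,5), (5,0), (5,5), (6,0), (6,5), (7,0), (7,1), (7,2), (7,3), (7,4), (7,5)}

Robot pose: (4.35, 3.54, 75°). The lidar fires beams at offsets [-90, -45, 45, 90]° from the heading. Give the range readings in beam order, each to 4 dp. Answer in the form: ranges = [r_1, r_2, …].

ranges = [2.7435, 2.9200, 1.6859, 0.3623]

beam 1: φ=-90°, α=345°
  dir = (cos 345°, sin 345°) = (0.9659, -0.2588); from cell (4,3)
  next x-line at t=0.6729, next y-line at t=2.0864; Δt_x=1.0353, Δt_y=3.8637
    x: enter (5,3) at t=0.6729
    x: enter (6,3) at t=1.7082
    y: enter (6,2) at t=2.0864
    x: enter (7,2) at t=2.7435 ← occupied
  → r_1 = 2.7435
beam 2: φ=-45°, α=30°
  dir = (cos 30°, sin 30°) = (0.8660, 0.5000); from cell (4,3)
  next x-line at t=0.7506, next y-line at t=0.9200; Δt_x=1.1547, Δt_y=2.0000
    x: enter (5,3) at t=0.7506
    y: enter (5,4) at t=0.9200
    x: enter (6,4) at t=1.9053
    y: enter (6,5) at t=2.9200 ← occupied
  → r_2 = 2.9200
beam 3: φ=45°, α=120°
  dir = (cos 120°, sin 120°) = (-0.5000, 0.8660); from cell (4,3)
  next x-line at t=0.7000, next y-line at t=0.5312; Δt_x=2.0000, Δt_y=1.1547
    y: enter (4,4) at t=0.5312
    x: enter (3,4) at t=0.7000
    y: enter (3,5) at t=1.6859 ← occupied
  → r_3 = 1.6859
beam 4: φ=90°, α=165°
  dir = (cos 165°, sin 165°) = (-0.9659, 0.2588); from cell (4,3)
  next x-line at t=0.3623, next y-line at t=1.7773; Δt_x=1.0353, Δt_y=3.8637
    x: enter (3,3) at t=0.3623 ← occupied
  → r_4 = 0.3623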